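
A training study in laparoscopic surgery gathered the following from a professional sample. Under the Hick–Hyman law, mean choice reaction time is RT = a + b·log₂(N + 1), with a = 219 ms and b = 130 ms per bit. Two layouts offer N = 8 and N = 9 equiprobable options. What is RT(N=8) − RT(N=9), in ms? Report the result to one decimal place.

RT(8) = 219 + 130·log₂(9) = 219 + 130·3.1699 = 631.0870 ms.
RT(9) = 219 + 130·log₂(10) = 219 + 130·3.3219 = 650.8470 ms.
Difference = 631.0870 − 650.8470 = -19.7600 ≈ -19.8 ms.

-19.8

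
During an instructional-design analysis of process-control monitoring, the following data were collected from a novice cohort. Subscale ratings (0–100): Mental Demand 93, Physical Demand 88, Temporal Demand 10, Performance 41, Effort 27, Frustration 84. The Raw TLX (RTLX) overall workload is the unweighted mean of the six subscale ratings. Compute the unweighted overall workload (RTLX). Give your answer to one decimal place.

Sum of ratings = 93 + 88 + 10 + 41 + 27 + 84 = 343.
RTLX = 343 / 6 = 57.1667 ≈ 57.2.

57.2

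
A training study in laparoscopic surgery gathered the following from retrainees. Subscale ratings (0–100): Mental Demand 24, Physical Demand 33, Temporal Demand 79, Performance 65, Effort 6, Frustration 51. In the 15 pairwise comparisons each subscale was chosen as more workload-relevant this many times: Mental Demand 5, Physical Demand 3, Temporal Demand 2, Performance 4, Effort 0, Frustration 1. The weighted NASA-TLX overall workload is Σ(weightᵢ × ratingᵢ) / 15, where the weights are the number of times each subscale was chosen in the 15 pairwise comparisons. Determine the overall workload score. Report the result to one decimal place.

45.9

The tallies are the weights (they sum to 15).
Weighted sum = 5·24 + 3·33 + 2·79 + 4·65 + 0·6 + 1·51
            = 120 + 99 + 158 + 260 + 0 + 51 = 688.
Overall workload = 688 / 15 = 45.8667 ≈ 45.9.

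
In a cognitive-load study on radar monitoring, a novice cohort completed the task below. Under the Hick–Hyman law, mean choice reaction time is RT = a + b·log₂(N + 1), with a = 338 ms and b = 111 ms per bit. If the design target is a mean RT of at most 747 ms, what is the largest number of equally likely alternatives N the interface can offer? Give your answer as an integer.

11

Set 338 + 111·log₂(N + 1) ≤ 747.
log₂(N + 1) ≤ (747 − 338) / 111 = 3.6847.
N + 1 ≤ 2^3.6847 = 12.8589.
N ≤ 11.8589, so the largest integer N is 11.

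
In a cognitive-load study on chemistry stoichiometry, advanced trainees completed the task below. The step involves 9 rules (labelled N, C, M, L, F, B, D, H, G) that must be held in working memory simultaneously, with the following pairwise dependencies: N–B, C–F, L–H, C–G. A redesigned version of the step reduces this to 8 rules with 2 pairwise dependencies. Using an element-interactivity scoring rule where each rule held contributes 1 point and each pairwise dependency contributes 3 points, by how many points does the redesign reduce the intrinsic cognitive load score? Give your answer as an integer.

7

Original: 9 × 1 + 4 × 3 = 9 + 12 = 21.
Redesigned: 8 × 1 + 2 × 3 = 8 + 6 = 14.
Reduction = 21 − 14 = 7.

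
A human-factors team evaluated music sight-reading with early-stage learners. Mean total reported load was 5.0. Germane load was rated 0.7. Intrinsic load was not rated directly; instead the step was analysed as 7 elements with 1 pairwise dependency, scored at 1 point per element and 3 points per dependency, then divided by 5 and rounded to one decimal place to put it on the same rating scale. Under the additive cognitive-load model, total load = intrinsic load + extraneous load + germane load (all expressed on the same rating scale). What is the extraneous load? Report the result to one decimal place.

Intrinsic (element-interactivity): (7 × 1 + 1 × 3) / 5 = 10 / 5 = 2.0000 → 2.0.
extraneous load = total − intrinsic − germane
             = 5.0 − 2.0 − 0.7 = 2.3.

2.3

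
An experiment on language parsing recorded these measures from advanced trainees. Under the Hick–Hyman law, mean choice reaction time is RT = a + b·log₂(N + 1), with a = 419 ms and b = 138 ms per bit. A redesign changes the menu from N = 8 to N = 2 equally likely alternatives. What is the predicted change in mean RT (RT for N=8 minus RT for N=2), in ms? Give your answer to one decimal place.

RT(8) = 419 + 138·log₂(9) = 419 + 138·3.1699 = 856.4462 ms.
RT(2) = 419 + 138·log₂(3) = 419 + 138·1.5850 = 637.7300 ms.
Difference = 856.4462 − 637.7300 = 218.7162 ≈ 218.7 ms.

218.7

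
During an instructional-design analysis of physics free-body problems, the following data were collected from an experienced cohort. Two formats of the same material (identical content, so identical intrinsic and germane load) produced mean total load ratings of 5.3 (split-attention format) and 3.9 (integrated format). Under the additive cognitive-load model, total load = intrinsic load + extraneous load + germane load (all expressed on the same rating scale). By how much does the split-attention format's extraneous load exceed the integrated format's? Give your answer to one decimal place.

1.4

Intrinsic and germane load are equal across formats, so the difference in total load equals the difference in extraneous load.
Extraneous-load difference = 5.3 − 3.9 = 1.4.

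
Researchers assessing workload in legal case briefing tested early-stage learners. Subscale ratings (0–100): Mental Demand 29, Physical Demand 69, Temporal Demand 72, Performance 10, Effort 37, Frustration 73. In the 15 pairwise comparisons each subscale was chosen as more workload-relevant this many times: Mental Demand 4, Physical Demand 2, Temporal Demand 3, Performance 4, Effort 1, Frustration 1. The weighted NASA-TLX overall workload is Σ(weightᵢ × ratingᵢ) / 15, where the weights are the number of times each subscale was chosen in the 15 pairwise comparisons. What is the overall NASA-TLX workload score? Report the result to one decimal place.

The tallies are the weights (they sum to 15).
Weighted sum = 4·29 + 2·69 + 3·72 + 4·10 + 1·37 + 1·73
            = 116 + 138 + 216 + 40 + 37 + 73 = 620.
Overall workload = 620 / 15 = 41.3333 ≈ 41.3.

41.3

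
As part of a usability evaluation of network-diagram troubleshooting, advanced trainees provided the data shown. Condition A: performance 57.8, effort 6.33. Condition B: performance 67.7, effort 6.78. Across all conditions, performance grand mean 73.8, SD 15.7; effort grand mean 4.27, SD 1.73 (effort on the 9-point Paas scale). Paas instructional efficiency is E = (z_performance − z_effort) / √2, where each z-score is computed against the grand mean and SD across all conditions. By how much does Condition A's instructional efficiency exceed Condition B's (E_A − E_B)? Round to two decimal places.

-0.26

Condition A: z_P = (57.8 − 73.8)/15.7 = -1.0191; z_E = (6.33 − 4.27)/1.73 = 1.1908; E_A = (-1.0191 − 1.1908)/√2 = -1.5626.
Condition B: z_P = (67.7 − 73.8)/15.7 = -0.3885; z_E = (6.78 − 4.27)/1.73 = 1.4509; E_B = (-0.3885 − 1.4509)/√2 = -1.3007.
E_A − E_B = -1.5626 − (-1.3007) = -0.2619 ≈ -0.26.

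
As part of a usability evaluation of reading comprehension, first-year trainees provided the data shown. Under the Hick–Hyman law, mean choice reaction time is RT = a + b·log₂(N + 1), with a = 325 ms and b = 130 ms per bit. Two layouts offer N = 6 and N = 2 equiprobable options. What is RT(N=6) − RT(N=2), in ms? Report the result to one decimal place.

158.9

RT(6) = 325 + 130·log₂(7) = 325 + 130·2.8074 = 689.9620 ms.
RT(2) = 325 + 130·log₂(3) = 325 + 130·1.5850 = 531.0500 ms.
Difference = 689.9620 − 531.0500 = 158.9120 ≈ 158.9 ms.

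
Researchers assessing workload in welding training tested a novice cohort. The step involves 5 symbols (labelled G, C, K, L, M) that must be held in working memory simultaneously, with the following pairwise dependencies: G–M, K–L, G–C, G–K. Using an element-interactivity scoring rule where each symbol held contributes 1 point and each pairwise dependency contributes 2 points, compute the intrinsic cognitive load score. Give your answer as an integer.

13

Count of symbols held simultaneously: 5.
Count of pairwise dependencies listed: 4.
Element contribution: 5 × 1 = 5.
Interaction contribution: 4 × 2 = 8.
Intrinsic load = 5 + 8 = 13.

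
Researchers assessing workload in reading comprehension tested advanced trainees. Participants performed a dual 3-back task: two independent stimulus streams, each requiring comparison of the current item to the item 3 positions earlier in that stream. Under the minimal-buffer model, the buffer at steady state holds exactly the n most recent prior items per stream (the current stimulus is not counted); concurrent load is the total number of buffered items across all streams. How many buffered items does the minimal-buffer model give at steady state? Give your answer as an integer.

Each stream's buffer holds its 3 most recent prior items.
Two independent streams: 2 × 3 = 6 buffered items at steady state.

6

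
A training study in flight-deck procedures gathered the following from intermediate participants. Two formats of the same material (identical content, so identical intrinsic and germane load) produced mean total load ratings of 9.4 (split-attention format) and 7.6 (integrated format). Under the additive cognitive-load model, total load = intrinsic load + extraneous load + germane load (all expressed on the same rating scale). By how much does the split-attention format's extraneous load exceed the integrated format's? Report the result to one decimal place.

Intrinsic and germane load are equal across formats, so the difference in total load equals the difference in extraneous load.
Extraneous-load difference = 9.4 − 7.6 = 1.8.

1.8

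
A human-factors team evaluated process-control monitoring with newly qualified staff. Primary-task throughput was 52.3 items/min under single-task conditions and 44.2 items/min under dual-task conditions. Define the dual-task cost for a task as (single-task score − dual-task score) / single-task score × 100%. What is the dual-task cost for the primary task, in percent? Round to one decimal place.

Cost = (52.3 − 44.2) / 52.3 × 100%
     = 8.1000 / 52.3 × 100% = 15.4876%.
≈ 15.5%.

15.5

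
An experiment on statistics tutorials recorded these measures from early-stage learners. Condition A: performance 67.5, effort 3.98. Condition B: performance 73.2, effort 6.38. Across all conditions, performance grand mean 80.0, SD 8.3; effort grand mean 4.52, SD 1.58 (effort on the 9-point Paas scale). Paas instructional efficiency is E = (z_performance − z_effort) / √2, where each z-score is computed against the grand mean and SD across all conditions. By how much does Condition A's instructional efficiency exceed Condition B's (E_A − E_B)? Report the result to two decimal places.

Condition A: z_P = (67.5 − 80.0)/8.3 = -1.5060; z_E = (3.98 − 4.52)/1.58 = -0.3418; E_A = (-1.5060 − (-0.3418))/√2 = -0.8232.
Condition B: z_P = (73.2 − 80.0)/8.3 = -0.8193; z_E = (6.38 − 4.52)/1.58 = 1.1772; E_B = (-0.8193 − 1.1772)/√2 = -1.4117.
E_A − E_B = -0.8232 − (-1.4117) = 0.5885 ≈ 0.59.

0.59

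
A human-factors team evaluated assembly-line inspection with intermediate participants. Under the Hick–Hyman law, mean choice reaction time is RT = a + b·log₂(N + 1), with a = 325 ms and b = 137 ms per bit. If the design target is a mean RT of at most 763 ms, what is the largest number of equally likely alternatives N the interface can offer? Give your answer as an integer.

Set 325 + 137·log₂(N + 1) ≤ 763.
log₂(N + 1) ≤ (763 − 325) / 137 = 3.1971.
N + 1 ≤ 2^3.1971 = 9.1711.
N ≤ 8.1711, so the largest integer N is 8.

8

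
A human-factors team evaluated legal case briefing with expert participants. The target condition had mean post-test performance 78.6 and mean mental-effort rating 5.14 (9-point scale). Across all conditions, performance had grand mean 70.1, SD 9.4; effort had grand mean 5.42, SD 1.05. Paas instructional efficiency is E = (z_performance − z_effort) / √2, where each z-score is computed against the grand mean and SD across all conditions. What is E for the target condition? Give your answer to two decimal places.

z_performance = (78.6 − 70.1) / 9.4 = 8.5000 / 9.4 = 0.9043.
z_effort = (5.14 − 5.42) / 1.05 = -0.2800 / 1.05 = -0.2667.
z_P − z_E = 0.9043 − (-0.2667) = 1.1710.
E = 1.1710 / √2 = 1.1710 / 1.41421 = 0.8280 ≈ 0.83.

0.83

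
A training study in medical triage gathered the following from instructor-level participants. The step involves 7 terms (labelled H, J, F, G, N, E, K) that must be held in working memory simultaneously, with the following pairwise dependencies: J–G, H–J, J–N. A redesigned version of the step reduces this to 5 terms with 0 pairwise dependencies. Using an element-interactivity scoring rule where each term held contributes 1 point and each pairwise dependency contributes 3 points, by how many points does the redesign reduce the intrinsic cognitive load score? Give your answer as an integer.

Original: 7 × 1 + 3 × 3 = 7 + 9 = 16.
Redesigned: 5 × 1 + 0 × 3 = 5 + 0 = 5.
Reduction = 16 − 5 = 11.

11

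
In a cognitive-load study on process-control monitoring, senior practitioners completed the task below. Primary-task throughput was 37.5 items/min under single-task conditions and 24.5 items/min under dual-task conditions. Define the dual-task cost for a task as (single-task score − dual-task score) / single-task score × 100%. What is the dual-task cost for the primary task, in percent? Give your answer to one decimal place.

Cost = (37.5 − 24.5) / 37.5 × 100%
     = 13.0000 / 37.5 × 100% = 34.6667%.
≈ 34.7%.

34.7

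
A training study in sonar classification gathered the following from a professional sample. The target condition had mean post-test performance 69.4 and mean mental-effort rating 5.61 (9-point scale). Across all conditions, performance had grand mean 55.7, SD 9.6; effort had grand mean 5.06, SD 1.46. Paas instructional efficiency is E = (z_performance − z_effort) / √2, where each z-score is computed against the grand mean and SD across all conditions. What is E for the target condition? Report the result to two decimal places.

0.74

z_performance = (69.4 − 55.7) / 9.6 = 13.7000 / 9.6 = 1.4271.
z_effort = (5.61 − 5.06) / 1.46 = 0.5500 / 1.46 = 0.3767.
z_P − z_E = 1.4271 − 0.3767 = 1.0504.
E = 1.0504 / √2 = 1.0504 / 1.41421 = 0.7427 ≈ 0.74.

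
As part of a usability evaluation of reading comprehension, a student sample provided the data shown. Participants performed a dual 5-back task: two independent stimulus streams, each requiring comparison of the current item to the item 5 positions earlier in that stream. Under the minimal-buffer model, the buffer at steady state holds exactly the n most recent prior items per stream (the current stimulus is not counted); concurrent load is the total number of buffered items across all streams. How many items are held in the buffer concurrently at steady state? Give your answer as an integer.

10

Each stream's buffer holds its 5 most recent prior items.
Two independent streams: 2 × 5 = 10 buffered items at steady state.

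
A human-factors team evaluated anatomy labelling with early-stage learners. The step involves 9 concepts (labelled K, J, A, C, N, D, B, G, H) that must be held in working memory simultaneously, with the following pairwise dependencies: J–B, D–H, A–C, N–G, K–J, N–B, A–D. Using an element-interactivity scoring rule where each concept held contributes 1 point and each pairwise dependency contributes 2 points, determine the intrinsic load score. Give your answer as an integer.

23

Count of concepts held simultaneously: 9.
Count of pairwise dependencies listed: 7.
Element contribution: 9 × 1 = 9.
Interaction contribution: 7 × 2 = 14.
Intrinsic load = 9 + 14 = 23.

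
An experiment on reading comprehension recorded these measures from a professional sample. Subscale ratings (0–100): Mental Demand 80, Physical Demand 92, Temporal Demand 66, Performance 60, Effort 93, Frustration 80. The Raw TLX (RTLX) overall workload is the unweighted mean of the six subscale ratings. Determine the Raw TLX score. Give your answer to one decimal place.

78.5

Sum of ratings = 80 + 92 + 66 + 60 + 93 + 80 = 471.
RTLX = 471 / 6 = 78.5000 ≈ 78.5.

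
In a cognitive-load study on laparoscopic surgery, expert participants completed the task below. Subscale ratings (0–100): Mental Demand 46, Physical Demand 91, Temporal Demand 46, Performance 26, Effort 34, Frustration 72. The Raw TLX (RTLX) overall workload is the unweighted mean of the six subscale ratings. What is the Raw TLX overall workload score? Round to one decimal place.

52.5

Sum of ratings = 46 + 91 + 46 + 26 + 34 + 72 = 315.
RTLX = 315 / 6 = 52.5000 ≈ 52.5.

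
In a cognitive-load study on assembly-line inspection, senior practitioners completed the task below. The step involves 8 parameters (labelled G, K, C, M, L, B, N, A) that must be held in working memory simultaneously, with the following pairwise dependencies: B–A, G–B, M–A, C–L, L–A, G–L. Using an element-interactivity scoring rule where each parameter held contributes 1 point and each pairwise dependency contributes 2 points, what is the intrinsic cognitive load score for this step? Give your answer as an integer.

20

Count of parameters held simultaneously: 8.
Count of pairwise dependencies listed: 6.
Element contribution: 8 × 1 = 8.
Interaction contribution: 6 × 2 = 12.
Intrinsic load = 8 + 12 = 20.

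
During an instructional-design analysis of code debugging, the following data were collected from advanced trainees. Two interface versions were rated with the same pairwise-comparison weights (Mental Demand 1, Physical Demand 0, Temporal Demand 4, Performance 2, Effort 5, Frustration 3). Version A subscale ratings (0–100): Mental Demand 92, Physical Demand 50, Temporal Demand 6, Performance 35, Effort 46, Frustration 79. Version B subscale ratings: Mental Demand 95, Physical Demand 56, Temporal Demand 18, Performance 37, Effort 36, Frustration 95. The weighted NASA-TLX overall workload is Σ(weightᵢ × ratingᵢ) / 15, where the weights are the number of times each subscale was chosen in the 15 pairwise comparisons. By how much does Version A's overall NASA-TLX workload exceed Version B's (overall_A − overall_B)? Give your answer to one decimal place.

-3.5

Version A weighted sum = 1·92 + 0·50 + 4·6 + 2·35 + 5·46 + 3·79 = 92 + 0 + 24 + 70 + 230 + 237 = 653; overall_A = 653/15 = 43.5333.
Version B weighted sum = 1·95 + 0·56 + 4·18 + 2·37 + 5·36 + 3·95 = 95 + 0 + 72 + 74 + 180 + 285 = 706; overall_B = 706/15 = 47.0667.
Difference = 43.5333 − 47.0667 = -3.5334 ≈ -3.5.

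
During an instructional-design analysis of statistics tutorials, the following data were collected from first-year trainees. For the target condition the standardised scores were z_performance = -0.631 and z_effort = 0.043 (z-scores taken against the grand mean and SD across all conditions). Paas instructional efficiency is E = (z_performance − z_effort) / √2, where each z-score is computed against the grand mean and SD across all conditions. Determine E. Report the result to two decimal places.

z_P − z_E = -0.631 − 0.043 = -0.6740.
E = -0.6740 / √2 = -0.6740 / 1.41421 = -0.4766 ≈ -0.48.

-0.48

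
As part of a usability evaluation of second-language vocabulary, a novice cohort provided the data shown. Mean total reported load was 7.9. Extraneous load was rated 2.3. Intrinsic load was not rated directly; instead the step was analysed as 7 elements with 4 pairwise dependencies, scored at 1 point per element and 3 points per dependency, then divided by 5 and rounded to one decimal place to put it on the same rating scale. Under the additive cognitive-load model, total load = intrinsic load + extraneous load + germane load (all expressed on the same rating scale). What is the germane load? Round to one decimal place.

1.8

Intrinsic (element-interactivity): (7 × 1 + 4 × 3) / 5 = 19 / 5 = 3.8000 → 3.8.
germane load = total − intrinsic − extraneous
             = 7.9 − 3.8 − 2.3 = 1.8.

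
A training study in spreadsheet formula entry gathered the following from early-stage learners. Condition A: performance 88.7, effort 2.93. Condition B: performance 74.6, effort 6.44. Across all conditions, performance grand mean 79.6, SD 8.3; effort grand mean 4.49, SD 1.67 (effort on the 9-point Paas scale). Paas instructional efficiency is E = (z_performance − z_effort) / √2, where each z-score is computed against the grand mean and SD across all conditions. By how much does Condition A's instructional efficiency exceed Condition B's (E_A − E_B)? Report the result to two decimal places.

2.69

Condition A: z_P = (88.7 − 79.6)/8.3 = 1.0964; z_E = (2.93 − 4.49)/1.67 = -0.9341; E_A = (1.0964 − (-0.9341))/√2 = 1.4358.
Condition B: z_P = (74.6 − 79.6)/8.3 = -0.6024; z_E = (6.44 − 4.49)/1.67 = 1.1677; E_B = (-0.6024 − 1.1677)/√2 = -1.2516.
E_A − E_B = 1.4358 − (-1.2516) = 2.6874 ≈ 2.69.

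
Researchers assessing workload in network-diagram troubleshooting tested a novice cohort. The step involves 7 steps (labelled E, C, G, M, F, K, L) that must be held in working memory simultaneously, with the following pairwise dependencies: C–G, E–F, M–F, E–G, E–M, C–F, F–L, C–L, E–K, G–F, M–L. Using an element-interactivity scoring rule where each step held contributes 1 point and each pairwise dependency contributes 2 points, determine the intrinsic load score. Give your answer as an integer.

29

Count of steps held simultaneously: 7.
Count of pairwise dependencies listed: 11.
Element contribution: 7 × 1 = 7.
Interaction contribution: 11 × 2 = 22.
Intrinsic load = 7 + 22 = 29.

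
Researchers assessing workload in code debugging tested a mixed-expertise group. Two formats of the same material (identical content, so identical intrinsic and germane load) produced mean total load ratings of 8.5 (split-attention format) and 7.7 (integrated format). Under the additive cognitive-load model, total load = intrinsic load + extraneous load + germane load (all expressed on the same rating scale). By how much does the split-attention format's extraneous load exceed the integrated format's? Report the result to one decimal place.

0.8

Intrinsic and germane load are equal across formats, so the difference in total load equals the difference in extraneous load.
Extraneous-load difference = 8.5 − 7.7 = 0.8.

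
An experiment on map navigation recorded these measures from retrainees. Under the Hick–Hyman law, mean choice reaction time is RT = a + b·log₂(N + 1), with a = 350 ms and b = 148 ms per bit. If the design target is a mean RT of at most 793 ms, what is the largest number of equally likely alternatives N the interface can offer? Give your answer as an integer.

6

Set 350 + 148·log₂(N + 1) ≤ 793.
log₂(N + 1) ≤ (793 − 350) / 148 = 2.9932.
N + 1 ≤ 2^2.9932 = 7.9624.
N ≤ 6.9624, so the largest integer N is 6.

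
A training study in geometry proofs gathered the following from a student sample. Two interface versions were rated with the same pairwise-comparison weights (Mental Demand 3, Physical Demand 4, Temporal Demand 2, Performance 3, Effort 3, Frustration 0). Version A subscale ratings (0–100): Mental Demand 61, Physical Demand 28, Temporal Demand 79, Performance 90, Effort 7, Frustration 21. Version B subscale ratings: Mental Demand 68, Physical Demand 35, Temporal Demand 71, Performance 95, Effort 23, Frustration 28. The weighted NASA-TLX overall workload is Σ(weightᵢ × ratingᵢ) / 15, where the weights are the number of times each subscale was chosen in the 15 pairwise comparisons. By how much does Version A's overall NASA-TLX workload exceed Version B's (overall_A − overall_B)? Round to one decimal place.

Version A weighted sum = 3·61 + 4·28 + 2·79 + 3·90 + 3·7 + 0·21 = 183 + 112 + 158 + 270 + 21 + 0 = 744; overall_A = 744/15 = 49.6000.
Version B weighted sum = 3·68 + 4·35 + 2·71 + 3·95 + 3·23 + 0·28 = 204 + 140 + 142 + 285 + 69 + 0 = 840; overall_B = 840/15 = 56.0000.
Difference = 49.6000 − 56.0000 = -6.4000 ≈ -6.4.

-6.4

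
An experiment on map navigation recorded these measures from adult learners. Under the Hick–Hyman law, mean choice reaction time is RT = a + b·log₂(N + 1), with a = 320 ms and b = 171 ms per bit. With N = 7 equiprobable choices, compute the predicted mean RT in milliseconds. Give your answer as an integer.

log₂(7 + 1) = log₂(8) = 3.0000.
RT = 320 + 171 × 3.0000 = 320 + 513.0000 = 833.0000 ms.
≈ 833 ms.

833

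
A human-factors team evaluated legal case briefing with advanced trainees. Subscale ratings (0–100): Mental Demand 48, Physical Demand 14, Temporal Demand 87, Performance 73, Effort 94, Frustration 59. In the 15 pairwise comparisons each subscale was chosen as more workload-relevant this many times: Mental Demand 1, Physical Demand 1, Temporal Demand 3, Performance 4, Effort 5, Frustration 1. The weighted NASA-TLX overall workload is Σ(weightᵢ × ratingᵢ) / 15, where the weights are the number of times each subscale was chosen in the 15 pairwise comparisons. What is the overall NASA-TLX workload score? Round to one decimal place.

The tallies are the weights (they sum to 15).
Weighted sum = 1·48 + 1·14 + 3·87 + 4·73 + 5·94 + 1·59
            = 48 + 14 + 261 + 292 + 470 + 59 = 1144.
Overall workload = 1144 / 15 = 76.2667 ≈ 76.3.

76.3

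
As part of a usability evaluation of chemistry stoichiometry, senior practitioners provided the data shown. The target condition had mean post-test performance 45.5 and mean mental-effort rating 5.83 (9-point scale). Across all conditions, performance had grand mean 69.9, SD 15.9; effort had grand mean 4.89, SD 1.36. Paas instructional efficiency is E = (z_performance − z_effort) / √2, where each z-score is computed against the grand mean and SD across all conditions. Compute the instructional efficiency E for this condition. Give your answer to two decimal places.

z_performance = (45.5 − 69.9) / 15.9 = -24.4000 / 15.9 = -1.5346.
z_effort = (5.83 − 4.89) / 1.36 = 0.9400 / 1.36 = 0.6912.
z_P − z_E = -1.5346 − 0.6912 = -2.2258.
E = -2.2258 / √2 = -2.2258 / 1.41421 = -1.5739 ≈ -1.57.

-1.57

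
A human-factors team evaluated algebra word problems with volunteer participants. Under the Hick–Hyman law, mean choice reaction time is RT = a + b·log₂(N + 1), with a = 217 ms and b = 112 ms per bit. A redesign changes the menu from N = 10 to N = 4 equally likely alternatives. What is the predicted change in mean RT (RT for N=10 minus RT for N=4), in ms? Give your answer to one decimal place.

RT(10) = 217 + 112·log₂(11) = 217 + 112·3.4594 = 604.4528 ms.
RT(4) = 217 + 112·log₂(5) = 217 + 112·2.3219 = 477.0528 ms.
Difference = 604.4528 − 477.0528 = 127.4000 ≈ 127.4 ms.

127.4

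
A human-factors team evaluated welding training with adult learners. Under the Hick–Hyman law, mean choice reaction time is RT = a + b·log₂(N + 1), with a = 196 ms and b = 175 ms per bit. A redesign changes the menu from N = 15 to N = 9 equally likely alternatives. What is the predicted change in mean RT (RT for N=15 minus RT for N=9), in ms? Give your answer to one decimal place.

RT(15) = 196 + 175·log₂(16) = 196 + 175·4.0000 = 896.0000 ms.
RT(9) = 196 + 175·log₂(10) = 196 + 175·3.3219 = 777.3325 ms.
Difference = 896.0000 − 777.3325 = 118.6675 ≈ 118.7 ms.

118.7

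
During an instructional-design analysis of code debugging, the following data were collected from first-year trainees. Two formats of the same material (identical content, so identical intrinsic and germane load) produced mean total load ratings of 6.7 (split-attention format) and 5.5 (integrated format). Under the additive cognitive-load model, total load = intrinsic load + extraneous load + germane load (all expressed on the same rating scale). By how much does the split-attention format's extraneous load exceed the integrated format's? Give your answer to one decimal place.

1.2

Intrinsic and germane load are equal across formats, so the difference in total load equals the difference in extraneous load.
Extraneous-load difference = 6.7 − 5.5 = 1.2.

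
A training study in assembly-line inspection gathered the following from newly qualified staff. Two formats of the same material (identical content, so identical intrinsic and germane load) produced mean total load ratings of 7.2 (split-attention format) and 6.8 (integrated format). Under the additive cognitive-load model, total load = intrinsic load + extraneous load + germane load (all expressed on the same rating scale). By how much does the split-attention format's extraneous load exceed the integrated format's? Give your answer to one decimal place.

0.4

Intrinsic and germane load are equal across formats, so the difference in total load equals the difference in extraneous load.
Extraneous-load difference = 7.2 − 6.8 = 0.4.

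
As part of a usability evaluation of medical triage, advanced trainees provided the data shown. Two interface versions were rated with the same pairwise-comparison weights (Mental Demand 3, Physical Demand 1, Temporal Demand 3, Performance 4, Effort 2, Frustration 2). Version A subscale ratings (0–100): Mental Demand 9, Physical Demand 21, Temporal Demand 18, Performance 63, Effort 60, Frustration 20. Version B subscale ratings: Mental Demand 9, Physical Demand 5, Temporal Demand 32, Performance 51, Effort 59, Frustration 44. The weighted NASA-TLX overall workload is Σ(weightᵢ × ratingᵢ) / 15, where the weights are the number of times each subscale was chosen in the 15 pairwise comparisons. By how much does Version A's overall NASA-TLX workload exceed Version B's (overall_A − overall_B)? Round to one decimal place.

Version A weighted sum = 3·9 + 1·21 + 3·18 + 4·63 + 2·60 + 2·20 = 27 + 21 + 54 + 252 + 120 + 40 = 514; overall_A = 514/15 = 34.2667.
Version B weighted sum = 3·9 + 1·5 + 3·32 + 4·51 + 2·59 + 2·44 = 27 + 5 + 96 + 204 + 118 + 88 = 538; overall_B = 538/15 = 35.8667.
Difference = 34.2667 − 35.8667 = -1.6000 ≈ -1.6.

-1.6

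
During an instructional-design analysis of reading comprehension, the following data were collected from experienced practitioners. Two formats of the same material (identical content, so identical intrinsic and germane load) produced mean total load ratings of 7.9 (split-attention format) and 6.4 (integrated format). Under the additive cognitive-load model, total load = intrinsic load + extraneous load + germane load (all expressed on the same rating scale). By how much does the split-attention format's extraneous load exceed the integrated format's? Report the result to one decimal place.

1.5

Intrinsic and germane load are equal across formats, so the difference in total load equals the difference in extraneous load.
Extraneous-load difference = 7.9 − 6.4 = 1.5.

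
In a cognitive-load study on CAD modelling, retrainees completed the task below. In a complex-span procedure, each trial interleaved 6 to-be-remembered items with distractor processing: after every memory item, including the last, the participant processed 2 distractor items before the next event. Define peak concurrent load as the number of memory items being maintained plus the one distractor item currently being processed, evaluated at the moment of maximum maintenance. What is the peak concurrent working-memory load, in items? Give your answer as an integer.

Maintenance is greatest during the distractor(s) after memory item 6: all 6 memory items are being held.
One distractor item is concurrently being processed.
Peak concurrent load = 6 + 1 = 7 items.

7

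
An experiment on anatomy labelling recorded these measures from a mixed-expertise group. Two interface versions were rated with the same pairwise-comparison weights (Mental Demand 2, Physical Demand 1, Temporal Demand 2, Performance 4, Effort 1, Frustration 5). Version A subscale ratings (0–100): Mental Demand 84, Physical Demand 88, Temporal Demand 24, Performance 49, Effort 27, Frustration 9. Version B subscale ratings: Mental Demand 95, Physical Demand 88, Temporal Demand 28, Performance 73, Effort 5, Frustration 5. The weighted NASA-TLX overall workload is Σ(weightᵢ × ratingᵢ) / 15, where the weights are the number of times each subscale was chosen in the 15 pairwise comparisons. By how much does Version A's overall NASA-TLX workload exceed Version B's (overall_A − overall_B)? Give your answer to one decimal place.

Version A weighted sum = 2·84 + 1·88 + 2·24 + 4·49 + 1·27 + 5·9 = 168 + 88 + 48 + 196 + 27 + 45 = 572; overall_A = 572/15 = 38.1333.
Version B weighted sum = 2·95 + 1·88 + 2·28 + 4·73 + 1·5 + 5·5 = 190 + 88 + 56 + 292 + 5 + 25 = 656; overall_B = 656/15 = 43.7333.
Difference = 38.1333 − 43.7333 = -5.6000 ≈ -5.6.

-5.6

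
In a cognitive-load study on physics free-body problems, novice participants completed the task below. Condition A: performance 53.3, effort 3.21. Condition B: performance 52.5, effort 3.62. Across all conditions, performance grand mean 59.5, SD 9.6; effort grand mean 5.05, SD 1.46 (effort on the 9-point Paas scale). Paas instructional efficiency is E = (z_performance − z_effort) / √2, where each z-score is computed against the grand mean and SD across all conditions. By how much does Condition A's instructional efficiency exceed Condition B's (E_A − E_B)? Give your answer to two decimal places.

Condition A: z_P = (53.3 − 59.5)/9.6 = -0.6458; z_E = (3.21 − 5.05)/1.46 = -1.2603; E_A = (-0.6458 − (-1.2603))/√2 = 0.4345.
Condition B: z_P = (52.5 − 59.5)/9.6 = -0.7292; z_E = (3.62 − 5.05)/1.46 = -0.9795; E_B = (-0.7292 − (-0.9795))/√2 = 0.1770.
E_A − E_B = 0.4345 − 0.1770 = 0.2575 ≈ 0.26.

0.26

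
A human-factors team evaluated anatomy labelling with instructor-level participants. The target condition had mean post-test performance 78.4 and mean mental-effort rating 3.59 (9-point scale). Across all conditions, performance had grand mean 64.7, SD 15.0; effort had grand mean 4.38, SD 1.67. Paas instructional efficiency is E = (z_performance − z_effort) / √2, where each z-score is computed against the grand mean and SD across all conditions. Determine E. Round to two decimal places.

z_performance = (78.4 − 64.7) / 15.0 = 13.7000 / 15.0 = 0.9133.
z_effort = (3.59 − 4.38) / 1.67 = -0.7900 / 1.67 = -0.4731.
z_P − z_E = 0.9133 − (-0.4731) = 1.3864.
E = 1.3864 / √2 = 1.3864 / 1.41421 = 0.9803 ≈ 0.98.

0.98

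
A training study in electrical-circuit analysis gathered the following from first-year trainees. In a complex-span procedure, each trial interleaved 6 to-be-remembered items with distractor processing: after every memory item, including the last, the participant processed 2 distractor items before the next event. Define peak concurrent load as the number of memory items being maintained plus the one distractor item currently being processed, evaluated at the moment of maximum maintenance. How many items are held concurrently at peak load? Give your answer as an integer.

Maintenance is greatest during the distractor(s) after memory item 6: all 6 memory items are being held.
One distractor item is concurrently being processed.
Peak concurrent load = 6 + 1 = 7 items.

7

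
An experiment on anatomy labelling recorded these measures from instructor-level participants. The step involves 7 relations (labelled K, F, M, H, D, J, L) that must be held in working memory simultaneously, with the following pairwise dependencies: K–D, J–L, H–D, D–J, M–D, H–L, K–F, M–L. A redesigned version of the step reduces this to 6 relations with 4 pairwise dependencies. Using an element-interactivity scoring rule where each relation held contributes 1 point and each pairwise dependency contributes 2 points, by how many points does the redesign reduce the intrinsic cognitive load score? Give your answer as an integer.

9

Original: 7 × 1 + 8 × 2 = 7 + 16 = 23.
Redesigned: 6 × 1 + 4 × 2 = 6 + 8 = 14.
Reduction = 23 − 14 = 9.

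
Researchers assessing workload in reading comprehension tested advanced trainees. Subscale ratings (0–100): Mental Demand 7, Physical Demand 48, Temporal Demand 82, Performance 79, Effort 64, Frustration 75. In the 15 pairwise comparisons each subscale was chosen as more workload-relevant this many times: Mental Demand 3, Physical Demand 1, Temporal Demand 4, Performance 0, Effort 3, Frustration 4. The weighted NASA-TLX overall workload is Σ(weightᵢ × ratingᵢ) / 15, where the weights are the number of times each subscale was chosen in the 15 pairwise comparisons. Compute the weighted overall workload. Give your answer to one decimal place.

The tallies are the weights (they sum to 15).
Weighted sum = 3·7 + 1·48 + 4·82 + 0·79 + 3·64 + 4·75
            = 21 + 48 + 328 + 0 + 192 + 300 = 889.
Overall workload = 889 / 15 = 59.2667 ≈ 59.3.

59.3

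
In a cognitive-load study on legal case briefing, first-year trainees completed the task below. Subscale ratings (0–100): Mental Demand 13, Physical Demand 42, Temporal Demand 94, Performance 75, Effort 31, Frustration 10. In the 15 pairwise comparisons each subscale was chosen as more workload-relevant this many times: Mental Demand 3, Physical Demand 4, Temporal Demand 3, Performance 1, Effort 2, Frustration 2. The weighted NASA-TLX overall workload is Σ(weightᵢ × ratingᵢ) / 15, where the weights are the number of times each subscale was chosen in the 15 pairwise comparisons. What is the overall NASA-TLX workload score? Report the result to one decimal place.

43.1

The tallies are the weights (they sum to 15).
Weighted sum = 3·13 + 4·42 + 3·94 + 1·75 + 2·31 + 2·10
            = 39 + 168 + 282 + 75 + 62 + 20 = 646.
Overall workload = 646 / 15 = 43.0667 ≈ 43.1.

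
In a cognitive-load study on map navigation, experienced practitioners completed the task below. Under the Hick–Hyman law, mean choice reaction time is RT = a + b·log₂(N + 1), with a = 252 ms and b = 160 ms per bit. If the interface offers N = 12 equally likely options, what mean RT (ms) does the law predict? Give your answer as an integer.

844

log₂(12 + 1) = log₂(13) = 3.7004.
RT = 252 + 160 × 3.7004 = 252 + 592.0640 = 844.0640 ms.
≈ 844 ms.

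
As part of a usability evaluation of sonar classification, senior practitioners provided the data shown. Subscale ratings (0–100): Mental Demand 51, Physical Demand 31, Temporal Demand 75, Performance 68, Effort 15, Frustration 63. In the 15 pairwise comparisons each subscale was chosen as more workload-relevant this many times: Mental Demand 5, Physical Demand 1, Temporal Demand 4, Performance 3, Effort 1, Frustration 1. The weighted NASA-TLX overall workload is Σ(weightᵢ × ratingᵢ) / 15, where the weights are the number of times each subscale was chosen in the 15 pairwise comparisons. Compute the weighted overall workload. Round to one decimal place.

57.9

The tallies are the weights (they sum to 15).
Weighted sum = 5·51 + 1·31 + 4·75 + 3·68 + 1·15 + 1·63
            = 255 + 31 + 300 + 204 + 15 + 63 = 868.
Overall workload = 868 / 15 = 57.8667 ≈ 57.9.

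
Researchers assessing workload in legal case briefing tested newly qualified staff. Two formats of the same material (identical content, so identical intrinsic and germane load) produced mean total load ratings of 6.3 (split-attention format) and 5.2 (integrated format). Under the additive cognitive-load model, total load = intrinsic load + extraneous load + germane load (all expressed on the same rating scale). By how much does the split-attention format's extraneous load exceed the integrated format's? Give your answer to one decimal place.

1.1

Intrinsic and germane load are equal across formats, so the difference in total load equals the difference in extraneous load.
Extraneous-load difference = 6.3 − 5.2 = 1.1.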